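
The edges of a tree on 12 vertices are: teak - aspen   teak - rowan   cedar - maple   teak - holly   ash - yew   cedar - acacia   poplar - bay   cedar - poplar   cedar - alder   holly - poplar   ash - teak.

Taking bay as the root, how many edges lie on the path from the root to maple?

3

bay → poplar → cedar → maple — 3 edges.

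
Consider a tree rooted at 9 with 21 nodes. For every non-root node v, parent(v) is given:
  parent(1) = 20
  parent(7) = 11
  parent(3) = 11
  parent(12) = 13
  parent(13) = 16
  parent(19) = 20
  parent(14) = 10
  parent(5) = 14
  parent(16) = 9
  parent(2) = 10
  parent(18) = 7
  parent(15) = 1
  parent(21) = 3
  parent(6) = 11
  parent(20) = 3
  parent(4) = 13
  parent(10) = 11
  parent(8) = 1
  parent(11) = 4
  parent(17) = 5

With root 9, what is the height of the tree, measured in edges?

8 sits deepest: 9 → 16 → 13 → 4 → 11 → 3 → 20 → 1 → 8 — 8 edges from the root.

8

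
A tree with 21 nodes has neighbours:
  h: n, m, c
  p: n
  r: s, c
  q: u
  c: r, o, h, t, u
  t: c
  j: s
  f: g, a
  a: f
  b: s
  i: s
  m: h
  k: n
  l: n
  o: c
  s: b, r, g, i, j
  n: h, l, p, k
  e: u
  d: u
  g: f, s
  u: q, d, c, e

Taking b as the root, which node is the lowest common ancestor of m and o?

m's ancestor chain is m, h, c, r, s, b and o's is o, c, r, s, b; they first meet at c.

c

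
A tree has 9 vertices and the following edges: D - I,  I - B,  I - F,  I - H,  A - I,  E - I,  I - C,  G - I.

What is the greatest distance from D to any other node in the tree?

2

A farthest node from D is F (B, E, G, A, C, H also at distance 2).
The path D-I-F has 2 edges.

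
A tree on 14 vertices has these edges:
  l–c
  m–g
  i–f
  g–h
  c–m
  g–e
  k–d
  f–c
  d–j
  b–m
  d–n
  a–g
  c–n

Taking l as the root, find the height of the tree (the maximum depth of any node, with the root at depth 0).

4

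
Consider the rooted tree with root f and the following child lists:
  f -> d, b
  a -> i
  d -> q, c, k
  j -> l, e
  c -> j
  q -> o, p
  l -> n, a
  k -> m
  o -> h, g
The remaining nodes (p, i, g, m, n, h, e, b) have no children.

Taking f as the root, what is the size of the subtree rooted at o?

Descendants of o (including itself): o, g, h. That's 3.

3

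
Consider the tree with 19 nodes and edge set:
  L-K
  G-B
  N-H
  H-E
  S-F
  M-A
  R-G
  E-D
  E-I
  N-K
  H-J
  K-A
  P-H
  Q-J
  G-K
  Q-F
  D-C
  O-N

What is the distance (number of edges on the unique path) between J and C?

J - H - E - D - C: 4 edges.

4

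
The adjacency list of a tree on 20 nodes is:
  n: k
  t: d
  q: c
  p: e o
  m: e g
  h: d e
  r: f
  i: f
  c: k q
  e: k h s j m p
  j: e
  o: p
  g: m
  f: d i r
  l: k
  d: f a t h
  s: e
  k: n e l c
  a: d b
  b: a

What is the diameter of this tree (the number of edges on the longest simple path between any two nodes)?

7

Starting from q, a farthest node is r at distance 7.
One longest path: q–c–k–e–h–d–f–r.
So the diameter is 7.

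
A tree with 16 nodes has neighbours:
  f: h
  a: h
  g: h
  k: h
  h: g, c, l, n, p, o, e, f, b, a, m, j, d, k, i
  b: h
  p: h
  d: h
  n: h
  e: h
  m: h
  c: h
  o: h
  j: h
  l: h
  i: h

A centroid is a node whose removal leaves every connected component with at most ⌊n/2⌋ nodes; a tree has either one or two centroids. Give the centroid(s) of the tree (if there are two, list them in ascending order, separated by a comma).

Delete h: the remaining components have sizes 1, 1, 1, 1, 1, 1, 1, 1, 1, 1, 1, 1, 1, 1, 1. Max 1 ≤ 8, so h is a centroid.
No neighbour of h does as well, so h is the unique centroid.

h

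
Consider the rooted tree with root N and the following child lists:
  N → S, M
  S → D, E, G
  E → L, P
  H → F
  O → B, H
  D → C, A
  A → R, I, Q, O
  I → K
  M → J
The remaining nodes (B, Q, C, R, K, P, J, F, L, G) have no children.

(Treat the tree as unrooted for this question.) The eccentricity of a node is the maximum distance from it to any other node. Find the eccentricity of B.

The node farthest from B is J, via B – O – A – D – S – N – M – J — 7 edges.

7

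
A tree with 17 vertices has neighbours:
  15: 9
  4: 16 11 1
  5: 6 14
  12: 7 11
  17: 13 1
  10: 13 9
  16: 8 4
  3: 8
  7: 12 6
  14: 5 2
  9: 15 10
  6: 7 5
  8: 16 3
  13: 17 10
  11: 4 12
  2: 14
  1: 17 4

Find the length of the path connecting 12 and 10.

12 - 11 - 4 - 1 - 17 - 13 - 10: 6 edges.

6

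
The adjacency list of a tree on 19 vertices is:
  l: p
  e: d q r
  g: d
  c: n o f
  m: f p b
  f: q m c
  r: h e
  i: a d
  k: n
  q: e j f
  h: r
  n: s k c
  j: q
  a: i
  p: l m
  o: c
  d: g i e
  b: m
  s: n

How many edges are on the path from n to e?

n – c – f – q – e: 4 edges.

4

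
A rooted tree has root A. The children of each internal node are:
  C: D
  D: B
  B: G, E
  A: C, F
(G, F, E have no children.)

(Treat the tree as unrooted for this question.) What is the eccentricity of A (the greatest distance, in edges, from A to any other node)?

A farthest node from A is E (G also at distance 4).
The path A-C-D-B-E has 4 edges.

4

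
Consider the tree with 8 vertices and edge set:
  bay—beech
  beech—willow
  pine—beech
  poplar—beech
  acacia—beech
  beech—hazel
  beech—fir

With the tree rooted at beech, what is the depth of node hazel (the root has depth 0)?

beech–hazel — 1 edges.

1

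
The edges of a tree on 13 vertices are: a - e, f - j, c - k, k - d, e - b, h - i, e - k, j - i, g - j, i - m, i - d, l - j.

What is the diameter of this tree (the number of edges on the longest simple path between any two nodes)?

6

A longest path is l–j–i–d–k–e–a, with 6 edges.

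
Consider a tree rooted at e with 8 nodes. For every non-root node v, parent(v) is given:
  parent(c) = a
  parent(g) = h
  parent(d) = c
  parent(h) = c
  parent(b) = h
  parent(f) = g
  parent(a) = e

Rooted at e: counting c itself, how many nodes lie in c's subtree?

6

Descendants of c (including itself): c, d, h, g, b, f. That's 6.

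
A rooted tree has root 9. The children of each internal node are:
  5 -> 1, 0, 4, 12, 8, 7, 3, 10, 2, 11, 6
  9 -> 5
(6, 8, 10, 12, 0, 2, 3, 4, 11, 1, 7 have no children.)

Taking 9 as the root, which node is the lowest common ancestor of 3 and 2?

Path 3→root: 3 5 9; path 2→root: 2 5 9.
First common node: 5.

5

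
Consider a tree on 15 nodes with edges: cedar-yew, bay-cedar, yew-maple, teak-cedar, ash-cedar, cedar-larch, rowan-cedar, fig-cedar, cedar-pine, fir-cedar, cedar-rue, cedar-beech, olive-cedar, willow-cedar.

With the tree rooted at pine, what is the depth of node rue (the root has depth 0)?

2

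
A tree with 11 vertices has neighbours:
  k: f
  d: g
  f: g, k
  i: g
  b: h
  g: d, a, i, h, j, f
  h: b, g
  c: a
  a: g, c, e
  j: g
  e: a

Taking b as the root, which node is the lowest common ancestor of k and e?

Ancestors of k (toward the root): k, f, g, h, b.
Ancestors of e: e, a, g, h, b.
The deepest node appearing in both lists is g.

g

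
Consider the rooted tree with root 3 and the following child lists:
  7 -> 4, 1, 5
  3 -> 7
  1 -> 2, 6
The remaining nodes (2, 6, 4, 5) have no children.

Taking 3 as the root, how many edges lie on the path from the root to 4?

2

3 – 7 – 4 — 2 edges.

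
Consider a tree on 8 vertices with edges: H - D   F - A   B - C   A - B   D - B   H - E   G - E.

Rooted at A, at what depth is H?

3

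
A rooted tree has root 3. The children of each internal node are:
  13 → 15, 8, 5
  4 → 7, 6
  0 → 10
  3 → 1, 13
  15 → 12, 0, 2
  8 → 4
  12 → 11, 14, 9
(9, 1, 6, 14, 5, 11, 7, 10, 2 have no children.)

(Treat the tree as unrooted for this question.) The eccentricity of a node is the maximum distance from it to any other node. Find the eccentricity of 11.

The node farthest from 11 is 7 (6 also at distance 6), via 11 – 12 – 15 – 13 – 8 – 4 – 7 — 6 edges.

6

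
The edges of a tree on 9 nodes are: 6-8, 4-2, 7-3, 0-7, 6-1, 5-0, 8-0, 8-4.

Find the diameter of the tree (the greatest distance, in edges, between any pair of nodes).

A longest path is 3 - 7 - 0 - 8 - 6 - 1, with 5 edges.

5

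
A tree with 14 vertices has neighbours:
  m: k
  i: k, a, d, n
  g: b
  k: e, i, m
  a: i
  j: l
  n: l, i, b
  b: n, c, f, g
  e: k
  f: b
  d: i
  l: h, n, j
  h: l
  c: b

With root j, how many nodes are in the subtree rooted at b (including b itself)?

4

b's subtree: {b, f, c, g}, size 4.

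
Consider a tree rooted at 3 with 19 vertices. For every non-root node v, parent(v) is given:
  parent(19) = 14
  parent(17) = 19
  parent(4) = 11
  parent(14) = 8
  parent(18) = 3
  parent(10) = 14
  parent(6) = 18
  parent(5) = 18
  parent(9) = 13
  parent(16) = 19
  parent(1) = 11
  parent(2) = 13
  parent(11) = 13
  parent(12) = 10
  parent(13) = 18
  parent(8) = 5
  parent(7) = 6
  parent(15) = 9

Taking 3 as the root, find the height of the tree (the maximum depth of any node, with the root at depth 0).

12 sits deepest: 3 – 18 – 5 – 8 – 14 – 10 – 12 — 6 edges from the root.

6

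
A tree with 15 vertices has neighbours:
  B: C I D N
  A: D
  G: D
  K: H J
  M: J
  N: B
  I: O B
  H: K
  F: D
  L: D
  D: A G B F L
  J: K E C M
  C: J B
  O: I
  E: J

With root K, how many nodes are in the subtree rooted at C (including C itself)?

The subtree rooted at C contains: C, B, D, N, I, A, L, F, G, O — 10 nodes.

10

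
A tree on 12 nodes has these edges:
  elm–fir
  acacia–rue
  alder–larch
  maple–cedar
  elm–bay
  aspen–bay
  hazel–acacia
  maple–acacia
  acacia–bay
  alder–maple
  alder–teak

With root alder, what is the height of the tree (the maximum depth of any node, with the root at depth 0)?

5

A deepest node is fir, reached by alder → maple → acacia → bay → elm → fir.
That path has 5 edges, so the height is 5.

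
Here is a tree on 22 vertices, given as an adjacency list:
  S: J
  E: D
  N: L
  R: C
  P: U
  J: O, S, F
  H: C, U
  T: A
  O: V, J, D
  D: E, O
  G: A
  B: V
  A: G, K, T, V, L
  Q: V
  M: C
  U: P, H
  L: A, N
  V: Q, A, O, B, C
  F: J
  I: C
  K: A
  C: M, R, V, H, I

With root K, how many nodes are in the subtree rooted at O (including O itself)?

6

O's subtree: {O, J, D, F, S, E}, size 6.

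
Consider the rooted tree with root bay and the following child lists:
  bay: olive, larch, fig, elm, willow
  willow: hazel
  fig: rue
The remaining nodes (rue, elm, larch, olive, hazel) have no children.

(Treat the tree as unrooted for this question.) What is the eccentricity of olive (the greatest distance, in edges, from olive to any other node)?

3

The node farthest from olive is hazel (rue also at distance 3), via olive – bay – willow – hazel — 3 edges.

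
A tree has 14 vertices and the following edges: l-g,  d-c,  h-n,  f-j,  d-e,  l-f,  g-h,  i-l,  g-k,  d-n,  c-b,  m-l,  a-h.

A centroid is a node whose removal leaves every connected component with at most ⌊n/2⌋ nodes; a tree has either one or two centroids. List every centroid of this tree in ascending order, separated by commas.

g, h

Delete h: the remaining components have sizes 7, 5, 1. Max 7 ≤ 7, so h is a centroid.
Its neighbour g also leaves a largest component of size 7, so both are centroids.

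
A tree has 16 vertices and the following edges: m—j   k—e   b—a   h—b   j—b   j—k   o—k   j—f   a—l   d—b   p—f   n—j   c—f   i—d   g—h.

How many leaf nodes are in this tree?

Degree-1 nodes: c, e, g, i, l, m, n, o, p — 9 of them.

9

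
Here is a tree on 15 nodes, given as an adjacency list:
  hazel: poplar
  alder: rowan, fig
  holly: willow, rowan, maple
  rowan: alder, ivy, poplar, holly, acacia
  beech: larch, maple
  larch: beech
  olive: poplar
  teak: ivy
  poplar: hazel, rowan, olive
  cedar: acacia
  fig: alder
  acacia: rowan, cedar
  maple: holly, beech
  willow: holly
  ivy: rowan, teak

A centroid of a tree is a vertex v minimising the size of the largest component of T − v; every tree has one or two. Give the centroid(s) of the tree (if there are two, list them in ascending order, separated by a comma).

rowan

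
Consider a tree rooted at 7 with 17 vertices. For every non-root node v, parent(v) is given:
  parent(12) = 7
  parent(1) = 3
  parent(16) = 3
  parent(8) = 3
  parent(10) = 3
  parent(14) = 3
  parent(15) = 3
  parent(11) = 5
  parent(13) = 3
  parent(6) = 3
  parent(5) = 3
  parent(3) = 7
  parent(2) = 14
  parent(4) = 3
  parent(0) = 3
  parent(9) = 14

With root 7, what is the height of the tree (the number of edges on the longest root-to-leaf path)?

3

A deepest node is 11, reached by 7 → 3 → 5 → 11.
That path has 3 edges, so the height is 3.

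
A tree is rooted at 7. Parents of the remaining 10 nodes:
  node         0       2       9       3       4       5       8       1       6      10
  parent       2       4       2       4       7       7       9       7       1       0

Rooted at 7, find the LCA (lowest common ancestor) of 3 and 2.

4

Path 3→root: 3 4 7; path 2→root: 2 4 7.
First common node: 4.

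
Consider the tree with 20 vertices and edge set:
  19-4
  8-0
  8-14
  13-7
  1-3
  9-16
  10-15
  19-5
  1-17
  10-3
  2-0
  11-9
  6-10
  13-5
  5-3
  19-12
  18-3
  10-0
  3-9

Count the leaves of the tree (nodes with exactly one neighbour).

11

The leaves are 2, 4, 6, 7, 11, 12, 14, 15, 16, 17, 18.
That is 11 leaves.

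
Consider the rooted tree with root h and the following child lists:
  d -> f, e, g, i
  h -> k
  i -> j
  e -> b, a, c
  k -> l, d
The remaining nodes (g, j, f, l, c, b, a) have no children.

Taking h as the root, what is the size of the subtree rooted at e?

4

Descendants of e (including itself): e, c, b, a. That's 4.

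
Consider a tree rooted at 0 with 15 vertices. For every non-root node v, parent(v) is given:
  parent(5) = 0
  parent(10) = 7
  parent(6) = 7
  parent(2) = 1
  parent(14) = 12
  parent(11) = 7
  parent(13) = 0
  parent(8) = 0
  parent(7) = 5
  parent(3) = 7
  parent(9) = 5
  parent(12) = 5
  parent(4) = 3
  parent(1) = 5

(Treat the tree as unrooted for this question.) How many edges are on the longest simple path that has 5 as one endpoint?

The node farthest from 5 is 4, via 5 – 7 – 3 – 4 — 3 edges.

3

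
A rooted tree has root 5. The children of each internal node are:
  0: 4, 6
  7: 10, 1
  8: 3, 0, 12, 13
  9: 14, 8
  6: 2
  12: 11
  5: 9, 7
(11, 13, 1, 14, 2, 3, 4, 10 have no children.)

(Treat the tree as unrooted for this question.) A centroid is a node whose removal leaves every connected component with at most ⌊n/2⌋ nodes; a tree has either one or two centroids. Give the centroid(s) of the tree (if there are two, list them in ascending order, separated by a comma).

8

If 8 is removed the pieces have sizes 6, 4, 2, 1, 1, all ≤ ⌊15/2⌋ = 7.
Every other node leaves some component of size > 7, so the centroid is unique.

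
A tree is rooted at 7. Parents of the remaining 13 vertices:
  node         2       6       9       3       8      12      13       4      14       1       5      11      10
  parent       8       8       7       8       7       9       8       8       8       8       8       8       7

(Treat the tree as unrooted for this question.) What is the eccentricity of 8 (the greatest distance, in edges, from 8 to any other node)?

Distances from 8 peak at 3, attained at 12.
8-7-9-12

3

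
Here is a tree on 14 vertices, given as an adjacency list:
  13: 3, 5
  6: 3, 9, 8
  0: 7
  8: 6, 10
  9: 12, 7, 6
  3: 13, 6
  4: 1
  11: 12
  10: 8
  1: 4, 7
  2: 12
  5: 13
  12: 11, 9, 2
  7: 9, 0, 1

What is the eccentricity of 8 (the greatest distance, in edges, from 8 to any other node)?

5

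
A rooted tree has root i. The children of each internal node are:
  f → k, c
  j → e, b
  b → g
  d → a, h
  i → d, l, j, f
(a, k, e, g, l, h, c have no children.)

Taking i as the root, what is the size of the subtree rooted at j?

j's subtree: {j, b, e, g}, size 4.

4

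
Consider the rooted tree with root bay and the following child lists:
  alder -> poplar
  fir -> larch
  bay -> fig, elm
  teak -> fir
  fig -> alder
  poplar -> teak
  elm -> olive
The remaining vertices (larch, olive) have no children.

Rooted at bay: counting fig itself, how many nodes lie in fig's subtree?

The subtree rooted at fig contains: fig, alder, poplar, teak, fir, larch — 6 nodes.

6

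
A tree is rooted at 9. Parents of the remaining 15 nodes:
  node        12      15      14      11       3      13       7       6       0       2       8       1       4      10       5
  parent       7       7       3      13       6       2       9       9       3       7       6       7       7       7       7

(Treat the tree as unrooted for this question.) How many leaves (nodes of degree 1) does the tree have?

10

Degree-1 nodes: 0, 1, 4, 5, 8, 10, 11, 12, 14, 15 — 10 of them.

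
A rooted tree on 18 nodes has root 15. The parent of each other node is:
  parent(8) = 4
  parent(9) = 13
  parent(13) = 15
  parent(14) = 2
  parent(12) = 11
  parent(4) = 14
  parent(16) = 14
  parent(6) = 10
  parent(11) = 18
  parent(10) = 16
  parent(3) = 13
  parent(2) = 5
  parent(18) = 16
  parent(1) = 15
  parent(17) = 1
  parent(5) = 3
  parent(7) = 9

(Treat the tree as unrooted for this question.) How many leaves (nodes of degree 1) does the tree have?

The leaves are 6, 7, 8, 12, 17.
That is 5 leaves.

5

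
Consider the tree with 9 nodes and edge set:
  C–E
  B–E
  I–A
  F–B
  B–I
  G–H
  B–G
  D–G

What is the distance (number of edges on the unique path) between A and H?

A - I - B - G - H: 4 edges.

4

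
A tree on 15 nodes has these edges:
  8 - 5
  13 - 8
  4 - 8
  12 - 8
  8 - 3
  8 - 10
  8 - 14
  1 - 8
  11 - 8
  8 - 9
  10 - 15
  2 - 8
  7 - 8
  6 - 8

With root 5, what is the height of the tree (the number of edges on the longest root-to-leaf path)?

The longest root-to-leaf path is 5 → 8 → 10 → 15 (3 edges).

3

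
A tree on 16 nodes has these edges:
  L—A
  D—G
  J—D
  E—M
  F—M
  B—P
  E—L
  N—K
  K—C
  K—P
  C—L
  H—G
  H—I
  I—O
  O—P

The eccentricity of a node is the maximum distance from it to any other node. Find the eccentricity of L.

The node farthest from L is J, via L–C–K–P–O–I–H–G–D–J — 9 edges.

9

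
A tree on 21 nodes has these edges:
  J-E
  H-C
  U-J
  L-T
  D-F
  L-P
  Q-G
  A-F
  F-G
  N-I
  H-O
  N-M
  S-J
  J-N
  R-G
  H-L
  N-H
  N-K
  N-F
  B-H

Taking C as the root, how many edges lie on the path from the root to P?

3

C → H → L → P — 3 edges.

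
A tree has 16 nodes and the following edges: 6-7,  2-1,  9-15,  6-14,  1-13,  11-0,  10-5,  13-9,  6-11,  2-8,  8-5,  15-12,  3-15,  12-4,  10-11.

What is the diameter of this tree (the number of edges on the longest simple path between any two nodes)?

12

A longest path is 4 - 12 - 15 - 9 - 13 - 1 - 2 - 8 - 5 - 10 - 11 - 6 - 7, with 12 edges.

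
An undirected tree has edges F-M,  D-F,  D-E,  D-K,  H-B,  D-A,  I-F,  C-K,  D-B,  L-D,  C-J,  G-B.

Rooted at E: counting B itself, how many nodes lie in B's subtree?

The subtree rooted at B contains: B, G, H — 3 nodes.

3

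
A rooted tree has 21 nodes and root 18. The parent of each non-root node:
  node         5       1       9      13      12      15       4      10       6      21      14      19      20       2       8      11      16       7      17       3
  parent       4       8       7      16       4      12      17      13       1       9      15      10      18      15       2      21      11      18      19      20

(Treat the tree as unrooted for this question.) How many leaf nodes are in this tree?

Degree-1 nodes: 3, 5, 6, 14 — 4 of them.

4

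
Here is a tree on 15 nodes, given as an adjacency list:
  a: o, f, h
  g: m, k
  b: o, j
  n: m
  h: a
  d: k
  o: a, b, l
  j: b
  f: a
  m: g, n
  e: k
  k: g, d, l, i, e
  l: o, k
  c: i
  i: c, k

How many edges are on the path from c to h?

c - i - k - l - o - a - h: 6 edges.

6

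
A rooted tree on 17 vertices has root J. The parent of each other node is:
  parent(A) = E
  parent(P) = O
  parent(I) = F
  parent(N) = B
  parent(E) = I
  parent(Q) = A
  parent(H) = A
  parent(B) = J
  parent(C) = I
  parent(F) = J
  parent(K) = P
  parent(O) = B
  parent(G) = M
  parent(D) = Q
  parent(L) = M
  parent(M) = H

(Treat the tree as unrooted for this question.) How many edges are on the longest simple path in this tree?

11

BFS from K reaches L last, at distance 11; BFS from L confirms no node is farther.
Path: K–P–O–B–J–F–I–E–A–H–M–L.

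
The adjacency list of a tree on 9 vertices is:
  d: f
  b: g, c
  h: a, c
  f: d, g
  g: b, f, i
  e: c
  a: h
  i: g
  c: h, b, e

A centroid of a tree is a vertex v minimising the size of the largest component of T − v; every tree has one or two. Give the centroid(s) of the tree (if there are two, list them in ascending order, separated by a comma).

Removing b splits the tree into components of sizes 4, 4; the largest is 4 ≤ ⌊9/2⌋ = 4.
No neighbour of b does as well, so b is the unique centroid.

b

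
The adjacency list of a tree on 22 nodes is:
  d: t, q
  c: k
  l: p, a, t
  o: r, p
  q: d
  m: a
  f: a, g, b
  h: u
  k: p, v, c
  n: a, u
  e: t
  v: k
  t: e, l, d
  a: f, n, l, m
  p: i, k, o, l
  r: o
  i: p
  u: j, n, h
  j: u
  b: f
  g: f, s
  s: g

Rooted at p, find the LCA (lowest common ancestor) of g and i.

p

Path g→root: g f a l p; path i→root: i p.
First common node: p.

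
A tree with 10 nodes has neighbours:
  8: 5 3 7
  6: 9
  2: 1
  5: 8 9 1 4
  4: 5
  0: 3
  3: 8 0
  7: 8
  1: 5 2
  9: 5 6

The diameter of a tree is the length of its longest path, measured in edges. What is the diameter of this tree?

Starting from 6, a farthest node is 0 at distance 5.
One longest path: 6–9–5–8–3–0.
So the diameter is 5.

5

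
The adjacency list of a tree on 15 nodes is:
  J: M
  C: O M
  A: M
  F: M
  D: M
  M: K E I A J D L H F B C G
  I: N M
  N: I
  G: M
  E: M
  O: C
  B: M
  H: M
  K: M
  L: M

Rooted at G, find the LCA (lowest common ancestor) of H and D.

M

H's ancestor chain is H, M, G and D's is D, M, G; they first meet at M.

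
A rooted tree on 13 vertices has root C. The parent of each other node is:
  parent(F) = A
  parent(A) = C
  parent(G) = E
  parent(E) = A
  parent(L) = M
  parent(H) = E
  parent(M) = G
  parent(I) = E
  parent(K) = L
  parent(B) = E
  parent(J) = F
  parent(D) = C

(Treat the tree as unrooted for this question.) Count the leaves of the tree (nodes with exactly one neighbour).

Degree-1 nodes: B, D, H, I, J, K — 6 of them.

6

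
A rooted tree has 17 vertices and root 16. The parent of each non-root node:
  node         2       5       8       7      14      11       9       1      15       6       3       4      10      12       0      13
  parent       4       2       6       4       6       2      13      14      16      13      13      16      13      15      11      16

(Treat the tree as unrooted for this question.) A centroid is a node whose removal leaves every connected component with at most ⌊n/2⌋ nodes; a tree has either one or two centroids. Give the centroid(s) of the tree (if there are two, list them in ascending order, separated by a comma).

If 16 is removed the pieces have sizes 8, 6, 2, all ≤ ⌊17/2⌋ = 8.
No neighbour of 16 does as well, so 16 is the unique centroid.

16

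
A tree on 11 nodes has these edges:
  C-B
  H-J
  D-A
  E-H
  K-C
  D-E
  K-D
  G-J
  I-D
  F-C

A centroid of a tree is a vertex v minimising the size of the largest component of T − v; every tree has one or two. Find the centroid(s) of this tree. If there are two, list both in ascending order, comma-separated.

D

If D is removed the pieces have sizes 4, 4, 1, 1, all ≤ ⌊11/2⌋ = 5.
No neighbour of D does as well, so D is the unique centroid.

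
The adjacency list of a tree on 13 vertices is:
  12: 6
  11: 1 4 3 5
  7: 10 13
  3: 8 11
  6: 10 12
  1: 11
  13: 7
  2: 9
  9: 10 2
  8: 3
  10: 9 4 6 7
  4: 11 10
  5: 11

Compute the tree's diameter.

6

A longest path is 8–3–11–4–10–6–12, with 6 edges.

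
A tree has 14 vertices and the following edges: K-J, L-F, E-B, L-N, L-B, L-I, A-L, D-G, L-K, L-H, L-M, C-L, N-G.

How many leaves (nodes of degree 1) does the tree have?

The leaves are A, C, D, E, F, H, I, J, M.
That is 9 leaves.

9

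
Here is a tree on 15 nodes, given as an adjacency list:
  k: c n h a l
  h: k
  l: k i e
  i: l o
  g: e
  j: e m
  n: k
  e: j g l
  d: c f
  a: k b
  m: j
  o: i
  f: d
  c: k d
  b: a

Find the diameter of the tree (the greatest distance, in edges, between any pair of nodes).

7

BFS from m reaches f last, at distance 7; BFS from f confirms no node is farther.
Path: m–j–e–l–k–c–d–f.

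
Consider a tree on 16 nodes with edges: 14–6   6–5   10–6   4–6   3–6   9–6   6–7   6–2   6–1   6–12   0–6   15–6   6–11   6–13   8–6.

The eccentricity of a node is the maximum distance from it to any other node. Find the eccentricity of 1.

2

The node farthest from 1 is 10 (3, 8, 5, 11, 4, 2, 12, 7, 15, 14, 13, 0, 9 also at distance 2), via 1–6–10 — 2 edges.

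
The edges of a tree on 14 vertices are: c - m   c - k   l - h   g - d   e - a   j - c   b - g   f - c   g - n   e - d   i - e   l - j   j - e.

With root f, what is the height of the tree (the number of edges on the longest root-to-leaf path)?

b sits deepest: f → c → j → e → d → g → b — 6 edges from the root.

6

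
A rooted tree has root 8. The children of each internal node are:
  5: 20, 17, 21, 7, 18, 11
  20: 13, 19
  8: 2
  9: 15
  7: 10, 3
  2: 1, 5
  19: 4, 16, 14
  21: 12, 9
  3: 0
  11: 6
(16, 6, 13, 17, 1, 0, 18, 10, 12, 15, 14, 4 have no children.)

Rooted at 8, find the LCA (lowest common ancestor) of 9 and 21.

Ancestors of 9 (toward the root): 9, 21, 5, 2, 8.
Ancestors of 21: 21, 5, 2, 8.
The deepest node appearing in both lists is 21.

21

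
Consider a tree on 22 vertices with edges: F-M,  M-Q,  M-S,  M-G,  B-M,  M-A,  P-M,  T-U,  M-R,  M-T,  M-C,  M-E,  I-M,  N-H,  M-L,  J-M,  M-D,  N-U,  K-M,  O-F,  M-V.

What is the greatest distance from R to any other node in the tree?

A farthest node from R is H.
The path R–M–T–U–N–H has 5 edges.

5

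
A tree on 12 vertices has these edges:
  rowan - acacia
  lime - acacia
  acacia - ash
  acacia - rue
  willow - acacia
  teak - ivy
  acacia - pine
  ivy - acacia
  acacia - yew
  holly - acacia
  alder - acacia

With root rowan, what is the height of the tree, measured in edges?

teak sits deepest: rowan – acacia – ivy – teak — 3 edges from the root.

3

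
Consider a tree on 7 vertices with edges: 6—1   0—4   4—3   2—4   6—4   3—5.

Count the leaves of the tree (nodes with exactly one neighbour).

Exactly 4 nodes have a single neighbour: 0, 1, 2, 5.

4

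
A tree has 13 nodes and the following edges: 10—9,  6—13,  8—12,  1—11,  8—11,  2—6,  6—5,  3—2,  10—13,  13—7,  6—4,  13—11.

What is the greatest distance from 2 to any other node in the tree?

Distances from 2 peak at 5, attained at 12.
2–6–13–11–8–12

5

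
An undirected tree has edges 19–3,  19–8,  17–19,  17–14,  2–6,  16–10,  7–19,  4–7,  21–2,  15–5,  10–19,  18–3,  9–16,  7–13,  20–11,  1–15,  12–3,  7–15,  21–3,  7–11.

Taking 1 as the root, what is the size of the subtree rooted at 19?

13

19's subtree: {19, 17, 3, 10, 8, 14, 21, 18, 12, 16, 2, 9, 6}, size 13.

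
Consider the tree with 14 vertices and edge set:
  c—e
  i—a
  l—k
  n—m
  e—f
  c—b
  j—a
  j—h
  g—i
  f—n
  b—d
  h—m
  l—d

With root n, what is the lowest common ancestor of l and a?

n

Path l→root: l d b c e f n; path a→root: a j h m n.
First common node: n.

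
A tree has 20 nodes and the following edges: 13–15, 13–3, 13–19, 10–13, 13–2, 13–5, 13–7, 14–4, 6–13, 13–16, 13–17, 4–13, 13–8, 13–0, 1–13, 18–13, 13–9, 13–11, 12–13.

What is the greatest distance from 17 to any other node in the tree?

3

A farthest node from 17 is 14.
The path 17–13–4–14 has 3 edges.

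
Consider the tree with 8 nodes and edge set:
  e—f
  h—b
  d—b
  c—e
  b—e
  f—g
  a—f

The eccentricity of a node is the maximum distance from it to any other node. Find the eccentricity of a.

The node farthest from a is h (d also at distance 4), via a – f – e – b – h — 4 edges.

4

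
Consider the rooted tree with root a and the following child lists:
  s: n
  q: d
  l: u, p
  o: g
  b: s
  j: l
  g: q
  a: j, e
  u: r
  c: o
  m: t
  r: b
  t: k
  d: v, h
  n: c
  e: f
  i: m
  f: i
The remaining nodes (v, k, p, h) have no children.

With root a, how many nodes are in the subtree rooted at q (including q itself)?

q's subtree: {q, d, h, v}, size 4.

4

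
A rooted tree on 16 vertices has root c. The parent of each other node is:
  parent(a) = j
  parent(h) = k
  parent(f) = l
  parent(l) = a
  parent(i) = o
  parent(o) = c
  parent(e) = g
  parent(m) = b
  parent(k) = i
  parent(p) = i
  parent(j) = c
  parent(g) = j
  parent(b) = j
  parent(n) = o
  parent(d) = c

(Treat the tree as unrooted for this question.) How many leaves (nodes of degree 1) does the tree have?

7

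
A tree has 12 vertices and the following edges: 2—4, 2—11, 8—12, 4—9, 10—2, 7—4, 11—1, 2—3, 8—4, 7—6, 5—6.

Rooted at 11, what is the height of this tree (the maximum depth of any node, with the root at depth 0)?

5

5 sits deepest: 11 – 2 – 4 – 7 – 6 – 5 — 5 edges from the root.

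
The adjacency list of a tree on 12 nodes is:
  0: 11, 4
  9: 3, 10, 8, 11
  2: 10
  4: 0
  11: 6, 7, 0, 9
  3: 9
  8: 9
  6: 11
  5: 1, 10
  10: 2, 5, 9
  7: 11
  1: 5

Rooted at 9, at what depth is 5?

2

9 – 10 – 5 — 2 edges.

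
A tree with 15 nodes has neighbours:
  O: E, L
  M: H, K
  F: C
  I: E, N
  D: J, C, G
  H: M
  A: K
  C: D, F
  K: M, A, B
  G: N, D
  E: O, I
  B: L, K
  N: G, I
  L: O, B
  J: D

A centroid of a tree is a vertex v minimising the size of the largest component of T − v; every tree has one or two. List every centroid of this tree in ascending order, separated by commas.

E

If E is removed the pieces have sizes 7, 7, all ≤ ⌊15/2⌋ = 7.
Every other node leaves some component of size > 7, so the centroid is unique.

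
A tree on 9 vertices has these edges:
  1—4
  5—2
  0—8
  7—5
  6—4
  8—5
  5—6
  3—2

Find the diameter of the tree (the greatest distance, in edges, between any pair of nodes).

Starting from 1, a farthest node is 0 at distance 5.
One longest path: 1 - 4 - 6 - 5 - 8 - 0.
So the diameter is 5.

5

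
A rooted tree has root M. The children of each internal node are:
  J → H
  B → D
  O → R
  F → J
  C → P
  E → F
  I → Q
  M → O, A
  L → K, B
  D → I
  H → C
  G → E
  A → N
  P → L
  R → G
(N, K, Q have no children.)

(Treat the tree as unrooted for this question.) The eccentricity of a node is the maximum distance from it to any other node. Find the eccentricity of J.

A farthest node from J is N (Q also at distance 8).
The path J–F–E–G–R–O–M–A–N has 8 edges.

8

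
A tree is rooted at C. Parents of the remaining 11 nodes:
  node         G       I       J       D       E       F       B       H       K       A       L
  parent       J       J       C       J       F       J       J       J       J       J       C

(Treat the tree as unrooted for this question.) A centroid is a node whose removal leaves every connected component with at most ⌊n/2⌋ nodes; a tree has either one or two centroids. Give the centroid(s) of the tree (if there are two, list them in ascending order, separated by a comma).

Removing J splits the tree into components of sizes 2, 2, 1, 1, 1, 1, 1, 1, 1; the largest is 2 ≤ ⌊12/2⌋ = 6.
No neighbour of J does as well, so J is the unique centroid.

J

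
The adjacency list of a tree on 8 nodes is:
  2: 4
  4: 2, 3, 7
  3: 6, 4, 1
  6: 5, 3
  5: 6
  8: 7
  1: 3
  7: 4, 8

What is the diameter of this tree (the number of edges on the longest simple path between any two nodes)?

5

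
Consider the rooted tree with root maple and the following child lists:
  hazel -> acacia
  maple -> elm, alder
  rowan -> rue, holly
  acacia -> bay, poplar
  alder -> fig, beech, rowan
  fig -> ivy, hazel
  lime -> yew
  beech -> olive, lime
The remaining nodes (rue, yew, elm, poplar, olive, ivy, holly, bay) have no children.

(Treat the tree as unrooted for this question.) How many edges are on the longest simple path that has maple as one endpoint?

5

Distances from maple peak at 5, attained at bay (poplar also at distance 5).
maple – alder – fig – hazel – acacia – bay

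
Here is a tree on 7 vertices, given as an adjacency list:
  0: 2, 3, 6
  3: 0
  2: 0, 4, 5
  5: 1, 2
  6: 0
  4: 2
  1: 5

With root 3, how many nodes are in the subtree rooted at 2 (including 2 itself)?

4

The subtree rooted at 2 contains: 2, 5, 4, 1 — 4 nodes.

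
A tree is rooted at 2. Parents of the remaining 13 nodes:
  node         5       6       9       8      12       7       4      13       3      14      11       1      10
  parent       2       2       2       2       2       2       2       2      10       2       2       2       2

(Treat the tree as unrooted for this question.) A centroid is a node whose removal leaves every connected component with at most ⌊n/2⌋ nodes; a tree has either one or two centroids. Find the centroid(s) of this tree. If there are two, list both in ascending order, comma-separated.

Removing 2 splits the tree into components of sizes 2, 1, 1, 1, 1, 1, 1, 1, 1, 1, 1, 1; the largest is 2 ≤ ⌊14/2⌋ = 7.
Every other node leaves some component of size > 7, so the centroid is unique.

2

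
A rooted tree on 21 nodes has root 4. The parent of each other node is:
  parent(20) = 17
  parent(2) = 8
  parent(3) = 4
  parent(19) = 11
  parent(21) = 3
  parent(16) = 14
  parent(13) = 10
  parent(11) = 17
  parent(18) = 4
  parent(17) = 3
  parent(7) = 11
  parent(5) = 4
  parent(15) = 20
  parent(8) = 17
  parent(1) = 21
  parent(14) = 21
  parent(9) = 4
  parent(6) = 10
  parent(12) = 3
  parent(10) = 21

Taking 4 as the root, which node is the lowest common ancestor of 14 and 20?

3

14's ancestor chain is 14, 21, 3, 4 and 20's is 20, 17, 3, 4; they first meet at 3.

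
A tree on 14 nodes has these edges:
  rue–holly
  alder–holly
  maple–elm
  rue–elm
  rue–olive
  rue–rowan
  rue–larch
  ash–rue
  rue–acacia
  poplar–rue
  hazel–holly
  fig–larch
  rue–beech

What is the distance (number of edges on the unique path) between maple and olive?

Walking from maple: maple - elm - rue - olive. Length 3.

3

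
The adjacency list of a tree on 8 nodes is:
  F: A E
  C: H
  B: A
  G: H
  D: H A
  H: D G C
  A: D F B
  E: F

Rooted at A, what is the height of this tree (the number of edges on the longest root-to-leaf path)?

3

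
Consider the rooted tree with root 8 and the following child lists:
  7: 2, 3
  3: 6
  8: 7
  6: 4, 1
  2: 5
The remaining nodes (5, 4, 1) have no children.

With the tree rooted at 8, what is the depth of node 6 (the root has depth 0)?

3

8–7–3–6 — 3 edges.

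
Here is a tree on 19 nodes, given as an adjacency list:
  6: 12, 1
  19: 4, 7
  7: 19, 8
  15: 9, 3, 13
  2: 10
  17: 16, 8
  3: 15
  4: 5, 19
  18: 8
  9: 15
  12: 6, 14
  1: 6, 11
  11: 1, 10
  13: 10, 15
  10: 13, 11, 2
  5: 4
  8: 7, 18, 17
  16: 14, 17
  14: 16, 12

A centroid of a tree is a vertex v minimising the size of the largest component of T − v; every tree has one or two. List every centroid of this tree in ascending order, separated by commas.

12

If 12 is removed the pieces have sizes 9, 9, all ≤ ⌊19/2⌋ = 9.
Every other node leaves some component of size > 9, so the centroid is unique.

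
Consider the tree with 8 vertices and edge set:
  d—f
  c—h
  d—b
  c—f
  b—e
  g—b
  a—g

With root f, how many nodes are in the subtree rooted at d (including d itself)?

5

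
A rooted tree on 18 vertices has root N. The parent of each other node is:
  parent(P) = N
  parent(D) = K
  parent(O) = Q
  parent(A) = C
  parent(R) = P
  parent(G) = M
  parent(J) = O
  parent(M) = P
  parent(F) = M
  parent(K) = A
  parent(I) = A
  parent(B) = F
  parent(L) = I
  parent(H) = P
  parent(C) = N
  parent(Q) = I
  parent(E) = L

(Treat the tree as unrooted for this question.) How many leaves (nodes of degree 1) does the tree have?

7

Exactly 7 nodes have a single neighbour: B, D, E, G, H, J, R.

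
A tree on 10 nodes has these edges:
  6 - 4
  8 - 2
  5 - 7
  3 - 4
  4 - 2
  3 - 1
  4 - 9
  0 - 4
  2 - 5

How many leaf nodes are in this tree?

6

The leaves are 0, 1, 6, 7, 8, 9.
That is 6 leaves.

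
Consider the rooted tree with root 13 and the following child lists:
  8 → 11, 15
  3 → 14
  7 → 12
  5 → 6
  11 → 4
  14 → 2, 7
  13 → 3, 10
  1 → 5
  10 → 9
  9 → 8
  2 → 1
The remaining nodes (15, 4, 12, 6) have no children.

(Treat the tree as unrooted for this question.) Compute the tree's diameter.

11

A longest path is 4-11-8-9-10-13-3-14-2-1-5-6, with 11 edges.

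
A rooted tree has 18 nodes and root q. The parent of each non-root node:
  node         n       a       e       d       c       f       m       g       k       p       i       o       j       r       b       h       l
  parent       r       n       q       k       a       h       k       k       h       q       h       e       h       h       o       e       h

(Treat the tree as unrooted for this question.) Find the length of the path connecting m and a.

5

The path is m–k–h–r–n–a, which has 5 edges.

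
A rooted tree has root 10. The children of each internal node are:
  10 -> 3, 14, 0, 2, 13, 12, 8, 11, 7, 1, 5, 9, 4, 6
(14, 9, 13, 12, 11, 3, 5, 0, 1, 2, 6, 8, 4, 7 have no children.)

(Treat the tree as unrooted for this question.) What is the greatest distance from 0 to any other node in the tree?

The node farthest from 0 is 13 (3, 6, 11, 1, 14, 7, 9, 5, 4, 8, 12, 2 also at distance 2), via 0 – 10 – 13 — 2 edges.

2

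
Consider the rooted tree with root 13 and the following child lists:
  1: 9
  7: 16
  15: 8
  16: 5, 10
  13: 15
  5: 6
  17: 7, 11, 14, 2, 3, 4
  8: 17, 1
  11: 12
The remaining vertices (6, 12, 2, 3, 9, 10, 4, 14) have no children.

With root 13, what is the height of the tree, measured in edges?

The longest root-to-leaf path is 13–15–8–17–7–16–5–6 (7 edges).

7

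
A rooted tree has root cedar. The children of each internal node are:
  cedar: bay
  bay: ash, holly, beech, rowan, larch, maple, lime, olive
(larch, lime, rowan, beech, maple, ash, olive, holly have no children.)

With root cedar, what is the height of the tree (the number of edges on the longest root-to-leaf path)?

2

rowan sits deepest: cedar → bay → rowan — 2 edges from the root.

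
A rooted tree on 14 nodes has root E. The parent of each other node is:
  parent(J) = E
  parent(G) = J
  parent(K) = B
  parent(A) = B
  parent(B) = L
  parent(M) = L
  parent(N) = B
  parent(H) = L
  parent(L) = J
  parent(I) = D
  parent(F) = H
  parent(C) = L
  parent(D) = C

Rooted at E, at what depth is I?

Climbing from I to the root: I–D–C–L–J–E. That's 5 steps.

5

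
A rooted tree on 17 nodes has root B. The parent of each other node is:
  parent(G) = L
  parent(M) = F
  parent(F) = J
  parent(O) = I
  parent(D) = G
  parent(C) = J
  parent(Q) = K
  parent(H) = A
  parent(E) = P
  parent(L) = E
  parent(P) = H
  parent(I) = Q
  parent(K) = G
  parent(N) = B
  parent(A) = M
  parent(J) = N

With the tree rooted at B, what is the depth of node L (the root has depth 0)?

9

Path from B to L: B–N–J–F–M–A–H–P–E–L, which has 9 edges.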